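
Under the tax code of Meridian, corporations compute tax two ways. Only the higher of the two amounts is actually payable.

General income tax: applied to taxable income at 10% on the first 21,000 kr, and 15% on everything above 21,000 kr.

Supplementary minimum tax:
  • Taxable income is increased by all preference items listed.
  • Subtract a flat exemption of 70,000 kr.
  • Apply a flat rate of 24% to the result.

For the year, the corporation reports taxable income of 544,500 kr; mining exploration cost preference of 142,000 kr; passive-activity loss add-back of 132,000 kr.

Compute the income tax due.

General income tax:
  21,000 kr × 10% = 2,100 kr
  523,500 kr × 15% = 78,525 kr
  → 80,625 kr

Supplementary minimum tax:
  Adjusted income: 544,500 kr + 142,000 kr + 132,000 kr = 818,500 kr
  Less exemption 70,000 kr → base 748,500 kr
  748,500 kr × 24% = 179,640 kr

179,640 kr > 80,625 kr, so the supplementary minimum tax is the binding amount.

179,640 kr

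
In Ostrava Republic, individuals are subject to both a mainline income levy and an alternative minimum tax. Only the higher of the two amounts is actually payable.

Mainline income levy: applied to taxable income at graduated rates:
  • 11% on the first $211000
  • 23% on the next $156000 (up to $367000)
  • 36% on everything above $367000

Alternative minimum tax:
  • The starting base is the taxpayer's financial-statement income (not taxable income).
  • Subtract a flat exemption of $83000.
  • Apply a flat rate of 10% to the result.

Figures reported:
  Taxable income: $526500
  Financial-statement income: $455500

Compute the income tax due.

Alternative minimum tax:
  Base (financial-statement income): $455500
  Less exemption $83000 → base $372500
  $372500 × 10% = $37250

Mainline income levy:
  $211000 × 11% = $23210
  $156000 × 23% = $35880
  $159500 × 36% = $57420
  → $116510

$116510 > $37250, so the mainline income levy governs.

$116510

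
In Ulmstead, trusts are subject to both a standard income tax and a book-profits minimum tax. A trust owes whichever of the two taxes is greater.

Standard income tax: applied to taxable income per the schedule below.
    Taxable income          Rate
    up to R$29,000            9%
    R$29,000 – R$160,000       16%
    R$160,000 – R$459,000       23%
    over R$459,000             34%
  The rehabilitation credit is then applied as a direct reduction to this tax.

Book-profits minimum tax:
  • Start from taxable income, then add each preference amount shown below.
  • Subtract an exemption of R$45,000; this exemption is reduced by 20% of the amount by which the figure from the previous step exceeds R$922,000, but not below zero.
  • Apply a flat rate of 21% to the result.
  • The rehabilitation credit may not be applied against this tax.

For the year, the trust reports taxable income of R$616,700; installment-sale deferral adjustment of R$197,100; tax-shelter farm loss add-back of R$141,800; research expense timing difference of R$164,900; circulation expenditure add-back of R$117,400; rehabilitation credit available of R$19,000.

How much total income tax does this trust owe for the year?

Standard income tax:
  R$29,000 × 9% = R$2,610
  R$131,000 × 16% = R$20,960
  R$299,000 × 23% = R$68,770
  R$157,700 × 34% = R$53,618
  → R$145,958
  Less rehabilitation credit R$19,000 → R$126,958

Book-profits minimum tax:
  Adjusted income: R$616,700 + R$197,100 + R$141,800 + R$164,900 + R$117,400 = R$1,237,900
  Exemption: 20% × (R$1,237,900 − R$922,000) = R$63,180 ≥ R$45,000, so the exemption is fully phased out
  Base: R$1,237,900 − R$0 = R$1,237,900
  R$1,237,900 × 21% = R$259,959

R$259,959 > R$126,958, so the book-profits minimum tax is the binding amount.

R$259,959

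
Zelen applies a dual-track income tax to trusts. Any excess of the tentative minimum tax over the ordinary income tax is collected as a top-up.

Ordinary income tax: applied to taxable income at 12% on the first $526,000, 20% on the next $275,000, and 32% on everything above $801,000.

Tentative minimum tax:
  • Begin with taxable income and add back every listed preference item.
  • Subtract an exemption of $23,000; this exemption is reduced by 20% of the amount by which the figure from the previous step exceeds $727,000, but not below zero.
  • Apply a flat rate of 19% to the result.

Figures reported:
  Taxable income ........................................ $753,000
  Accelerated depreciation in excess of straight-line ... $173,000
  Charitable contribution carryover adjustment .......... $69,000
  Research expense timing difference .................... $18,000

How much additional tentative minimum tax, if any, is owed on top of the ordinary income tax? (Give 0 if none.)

$83,950

Ordinary income tax:
  $526,000 × 12% = $63,120
  $227,000 × 20% = $45,400
  → $108,520

Tentative minimum tax:
  Adjusted income: $753,000 + $173,000 + $69,000 + $18,000 = $1,013,000
  Exemption: 20% × ($1,013,000 − $727,000) = $57,200 ≥ $23,000, so the exemption is fully phased out
  Base: $1,013,000 − $0 = $1,013,000
  $1,013,000 × 19% = $192,470

Excess of tentative minimum tax over ordinary income tax: $192,470 − $108,520 = $83,950.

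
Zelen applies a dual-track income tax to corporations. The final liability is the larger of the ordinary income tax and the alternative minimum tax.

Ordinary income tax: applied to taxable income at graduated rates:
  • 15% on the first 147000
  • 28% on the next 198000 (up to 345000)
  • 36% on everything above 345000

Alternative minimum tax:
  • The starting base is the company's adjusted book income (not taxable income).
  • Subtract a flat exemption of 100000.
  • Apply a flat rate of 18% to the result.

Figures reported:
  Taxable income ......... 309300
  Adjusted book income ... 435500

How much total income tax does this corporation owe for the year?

67494

Alternative minimum tax:
  Base (adjusted book income): 435500
  Less exemption 100000 → base 335500
  335500 × 18% = 60390

Ordinary income tax:
  147000 × 15% = 22050
  162300 × 28% = 45444
  → 67494

67494 > 60390, so the ordinary income tax governs.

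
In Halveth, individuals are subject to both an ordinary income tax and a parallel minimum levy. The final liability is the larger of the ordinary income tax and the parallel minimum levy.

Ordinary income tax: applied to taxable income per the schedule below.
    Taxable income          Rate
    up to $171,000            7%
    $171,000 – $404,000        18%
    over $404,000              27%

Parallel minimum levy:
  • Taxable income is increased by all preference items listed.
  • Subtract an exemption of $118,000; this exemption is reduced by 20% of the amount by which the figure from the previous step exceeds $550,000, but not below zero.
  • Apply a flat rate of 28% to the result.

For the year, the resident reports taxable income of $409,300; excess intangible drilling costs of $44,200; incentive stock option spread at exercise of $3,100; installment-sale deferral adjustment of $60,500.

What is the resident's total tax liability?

$111,748

Parallel minimum levy:
  Adjusted income: $409,300 + $44,200 + $3,100 + $60,500 = $517,100
  Exemption: $517,100 ≤ $550,000, so full $118,000 applies
  Base: $517,100 − $118,000 = $399,100
  $399,100 × 28% = $111,748

Ordinary income tax:
  $171,000 × 7% = $11,970
  $233,000 × 18% = $41,940
  $5,300 × 27% = $1,431
  → $55,341

$111,748 > $55,341, so the parallel minimum levy is the binding amount.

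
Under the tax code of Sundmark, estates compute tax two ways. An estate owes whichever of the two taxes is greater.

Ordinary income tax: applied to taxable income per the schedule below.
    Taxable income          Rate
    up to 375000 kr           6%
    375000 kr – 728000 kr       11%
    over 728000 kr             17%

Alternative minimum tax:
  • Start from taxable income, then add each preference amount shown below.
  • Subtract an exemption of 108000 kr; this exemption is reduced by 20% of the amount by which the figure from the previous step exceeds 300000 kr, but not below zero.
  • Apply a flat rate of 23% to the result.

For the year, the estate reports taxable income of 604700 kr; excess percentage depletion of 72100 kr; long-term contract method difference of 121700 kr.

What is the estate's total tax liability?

181746 kr

Ordinary income tax:
  375000 kr × 6% = 22500 kr
  229700 kr × 11% = 25267 kr
  → 47767 kr

Alternative minimum tax:
  Adjusted income: 604700 kr + 72100 kr + 121700 kr = 798500 kr
  Exemption: 108000 kr − 20% × (798500 kr − 300000 kr) = 108000 kr − 99700 kr = 8300 kr
  Base: 798500 kr − 8300 kr = 790200 kr
  790200 kr × 23% = 181746 kr

181746 kr > 47767 kr, so the alternative minimum tax is the binding amount.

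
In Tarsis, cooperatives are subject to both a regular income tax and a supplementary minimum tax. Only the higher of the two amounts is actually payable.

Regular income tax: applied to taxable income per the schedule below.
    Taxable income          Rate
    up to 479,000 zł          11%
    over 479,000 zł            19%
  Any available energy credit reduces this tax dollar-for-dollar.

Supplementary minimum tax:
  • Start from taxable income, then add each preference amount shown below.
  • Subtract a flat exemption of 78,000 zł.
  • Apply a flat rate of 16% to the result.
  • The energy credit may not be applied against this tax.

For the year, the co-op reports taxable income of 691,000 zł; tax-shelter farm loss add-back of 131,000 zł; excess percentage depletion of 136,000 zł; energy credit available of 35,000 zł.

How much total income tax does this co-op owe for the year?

140,800 zł

Regular income tax:
  479,000 zł × 11% = 52,690 zł
  212,000 zł × 19% = 40,280 zł
  → 92,970 zł
  Less energy credit 35,000 zł → 57,970 zł

Supplementary minimum tax:
  Adjusted income: 691,000 zł + 131,000 zł + 136,000 zł = 958,000 zł
  Less exemption 78,000 zł → base 880,000 zł
  880,000 zł × 16% = 140,800 zł

140,800 zł > 57,970 zł, so the supplementary minimum tax is the binding amount.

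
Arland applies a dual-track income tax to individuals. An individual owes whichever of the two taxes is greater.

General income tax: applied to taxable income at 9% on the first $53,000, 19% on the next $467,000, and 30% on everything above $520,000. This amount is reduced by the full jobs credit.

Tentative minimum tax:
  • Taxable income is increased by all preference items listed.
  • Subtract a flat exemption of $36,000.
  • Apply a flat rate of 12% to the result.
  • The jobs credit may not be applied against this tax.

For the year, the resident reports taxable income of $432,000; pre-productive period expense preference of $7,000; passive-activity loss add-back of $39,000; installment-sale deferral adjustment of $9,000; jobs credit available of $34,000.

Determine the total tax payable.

Tentative minimum tax:
  Adjusted income: $432,000 + $7,000 + $39,000 + $9,000 = $487,000
  Less exemption $36,000 → base $451,000
  $451,000 × 12% = $54,120

General income tax:
  $53,000 × 9% = $4,770
  $379,000 × 19% = $72,010
  → $76,780
  Less jobs credit $34,000 → $42,780

$54,120 > $42,780, so the tentative minimum tax is the binding amount.

$54,120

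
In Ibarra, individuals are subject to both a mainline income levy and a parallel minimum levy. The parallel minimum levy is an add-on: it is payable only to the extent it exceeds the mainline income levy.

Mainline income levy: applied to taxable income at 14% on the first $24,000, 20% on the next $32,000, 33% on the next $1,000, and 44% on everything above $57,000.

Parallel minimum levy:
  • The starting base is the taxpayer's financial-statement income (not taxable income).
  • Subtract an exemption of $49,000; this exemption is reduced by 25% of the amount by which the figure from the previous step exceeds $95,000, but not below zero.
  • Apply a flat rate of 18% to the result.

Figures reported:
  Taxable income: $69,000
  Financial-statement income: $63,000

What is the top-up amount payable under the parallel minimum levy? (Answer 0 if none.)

$0

Mainline income levy:
  $24,000 × 14% = $3,360
  $32,000 × 20% = $6,400
  $1,000 × 33% = $330
  $12,000 × 44% = $5,280
  → $15,370

Parallel minimum levy:
  Base (financial-statement income): $63,000
  Exemption: $63,000 ≤ $95,000, so full $49,000 applies
  Base: $63,000 − $49,000 = $14,000
  $14,000 × 18% = $2,520

$2,520 ≤ $15,370, so no add-on is due.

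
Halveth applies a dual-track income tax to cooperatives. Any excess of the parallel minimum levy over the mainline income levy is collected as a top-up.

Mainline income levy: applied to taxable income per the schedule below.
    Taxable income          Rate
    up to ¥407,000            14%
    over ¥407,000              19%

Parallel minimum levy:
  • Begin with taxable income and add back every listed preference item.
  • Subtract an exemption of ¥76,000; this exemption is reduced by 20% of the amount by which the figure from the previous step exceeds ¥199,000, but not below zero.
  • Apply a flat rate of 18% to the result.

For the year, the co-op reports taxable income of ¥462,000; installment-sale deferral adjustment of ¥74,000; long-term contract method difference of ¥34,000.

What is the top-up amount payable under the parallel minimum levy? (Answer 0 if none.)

Parallel minimum levy:
  Adjusted income: ¥462,000 + ¥74,000 + ¥34,000 = ¥570,000
  Exemption: ¥76,000 − 20% × (¥570,000 − ¥199,000) = ¥76,000 − ¥74,200 = ¥1,800
  Base: ¥570,000 − ¥1,800 = ¥568,200
  ¥568,200 × 18% = ¥102,276

Mainline income levy:
  ¥407,000 × 14% = ¥56,980
  ¥55,000 × 19% = ¥10,450
  → ¥67,430

Excess of parallel minimum levy over mainline income levy: ¥102,276 − ¥67,430 = ¥34,846.

¥34,846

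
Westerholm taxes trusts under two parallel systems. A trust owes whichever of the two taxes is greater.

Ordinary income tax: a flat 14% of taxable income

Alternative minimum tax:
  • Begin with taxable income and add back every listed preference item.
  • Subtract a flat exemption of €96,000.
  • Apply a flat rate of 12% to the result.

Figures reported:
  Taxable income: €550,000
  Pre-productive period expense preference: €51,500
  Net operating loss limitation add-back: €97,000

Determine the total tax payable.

Ordinary income tax:
  €550,000 × 14% = €77,000

Alternative minimum tax:
  Adjusted income: €550,000 + €51,500 + €97,000 = €698,500
  Less exemption €96,000 → base €602,500
  €602,500 × 12% = €72,300

€77,000 > €72,300, so the ordinary income tax governs.

€77,000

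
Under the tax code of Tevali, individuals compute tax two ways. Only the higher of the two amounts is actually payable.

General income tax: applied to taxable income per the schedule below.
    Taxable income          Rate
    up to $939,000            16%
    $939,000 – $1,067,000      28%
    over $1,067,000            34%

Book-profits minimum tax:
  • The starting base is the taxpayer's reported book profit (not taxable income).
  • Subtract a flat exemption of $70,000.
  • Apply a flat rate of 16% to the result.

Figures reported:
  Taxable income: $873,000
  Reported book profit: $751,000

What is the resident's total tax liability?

Book-profits minimum tax:
  Base (reported book profit): $751,000
  Less exemption $70,000 → base $681,000
  $681,000 × 16% = $108,960

General income tax:
  $873,000 × 16% = $139,680

$139,680 > $108,960, so the general income tax governs.

$139,680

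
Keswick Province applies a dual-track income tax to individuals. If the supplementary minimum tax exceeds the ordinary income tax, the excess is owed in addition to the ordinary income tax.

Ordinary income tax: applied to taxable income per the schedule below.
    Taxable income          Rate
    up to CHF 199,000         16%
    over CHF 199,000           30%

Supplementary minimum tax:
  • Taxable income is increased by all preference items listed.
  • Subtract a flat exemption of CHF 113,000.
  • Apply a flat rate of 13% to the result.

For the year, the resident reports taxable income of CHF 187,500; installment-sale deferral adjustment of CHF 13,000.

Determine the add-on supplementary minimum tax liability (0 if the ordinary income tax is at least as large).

CHF 0

Ordinary income tax:
  CHF 187,500 × 16% = CHF 30,000

Supplementary minimum tax:
  Adjusted income: CHF 187,500 + CHF 13,000 = CHF 200,500
  Less exemption CHF 113,000 → base CHF 87,500
  CHF 87,500 × 13% = CHF 11,375

CHF 11,375 ≤ CHF 30,000, so no add-on is due.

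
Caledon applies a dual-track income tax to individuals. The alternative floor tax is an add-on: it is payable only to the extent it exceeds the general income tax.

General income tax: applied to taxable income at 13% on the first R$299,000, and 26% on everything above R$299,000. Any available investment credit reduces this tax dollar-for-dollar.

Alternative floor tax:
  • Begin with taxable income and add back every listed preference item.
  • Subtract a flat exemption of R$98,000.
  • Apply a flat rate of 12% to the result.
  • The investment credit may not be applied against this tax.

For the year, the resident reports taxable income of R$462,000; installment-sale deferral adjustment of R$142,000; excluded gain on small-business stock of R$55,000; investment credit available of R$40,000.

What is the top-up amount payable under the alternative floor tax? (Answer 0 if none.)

Alternative floor tax:
  Adjusted income: R$462,000 + R$142,000 + R$55,000 = R$659,000
  Less exemption R$98,000 → base R$561,000
  R$561,000 × 12% = R$67,320

General income tax:
  R$299,000 × 13% = R$38,870
  R$163,000 × 26% = R$42,380
  → R$81,250
  Less investment credit R$40,000 → R$41,250

Excess of alternative floor tax over general income tax: R$67,320 − R$41,250 = R$26,070.

R$26,070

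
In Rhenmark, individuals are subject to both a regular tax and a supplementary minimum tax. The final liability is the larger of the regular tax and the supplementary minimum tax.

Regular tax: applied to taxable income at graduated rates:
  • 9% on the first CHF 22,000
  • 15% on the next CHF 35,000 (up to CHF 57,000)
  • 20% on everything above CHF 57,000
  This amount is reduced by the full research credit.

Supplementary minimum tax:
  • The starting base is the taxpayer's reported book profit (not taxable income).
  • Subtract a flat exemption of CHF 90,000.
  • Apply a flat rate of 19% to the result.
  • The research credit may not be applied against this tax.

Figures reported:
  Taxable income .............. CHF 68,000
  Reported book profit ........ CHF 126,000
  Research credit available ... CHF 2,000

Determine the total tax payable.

Regular tax:
  CHF 22,000 × 9% = CHF 1,980
  CHF 35,000 × 15% = CHF 5,250
  CHF 11,000 × 20% = CHF 2,200
  → CHF 9,430
  Less research credit CHF 2,000 → CHF 7,430

Supplementary minimum tax:
  Base (reported book profit): CHF 126,000
  Less exemption CHF 90,000 → base CHF 36,000
  CHF 36,000 × 19% = CHF 6,840

CHF 7,430 > CHF 6,840, so the regular tax governs.

CHF 7,430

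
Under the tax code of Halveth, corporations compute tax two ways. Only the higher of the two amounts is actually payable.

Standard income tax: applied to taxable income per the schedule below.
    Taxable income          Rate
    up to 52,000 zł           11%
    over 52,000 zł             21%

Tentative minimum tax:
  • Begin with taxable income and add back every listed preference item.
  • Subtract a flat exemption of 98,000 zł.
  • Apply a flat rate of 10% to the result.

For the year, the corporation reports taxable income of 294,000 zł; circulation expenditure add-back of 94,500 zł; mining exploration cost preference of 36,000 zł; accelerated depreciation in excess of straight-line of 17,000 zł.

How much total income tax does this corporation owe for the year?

56,540 zł

Tentative minimum tax:
  Adjusted income: 294,000 zł + 94,500 zł + 36,000 zł + 17,000 zł = 441,500 zł
  Less exemption 98,000 zł → base 343,500 zł
  343,500 zł × 10% = 34,350 zł

Standard income tax:
  52,000 zł × 11% = 5,720 zł
  242,000 zł × 21% = 50,820 zł
  → 56,540 zł

56,540 zł > 34,350 zł, so the standard income tax governs.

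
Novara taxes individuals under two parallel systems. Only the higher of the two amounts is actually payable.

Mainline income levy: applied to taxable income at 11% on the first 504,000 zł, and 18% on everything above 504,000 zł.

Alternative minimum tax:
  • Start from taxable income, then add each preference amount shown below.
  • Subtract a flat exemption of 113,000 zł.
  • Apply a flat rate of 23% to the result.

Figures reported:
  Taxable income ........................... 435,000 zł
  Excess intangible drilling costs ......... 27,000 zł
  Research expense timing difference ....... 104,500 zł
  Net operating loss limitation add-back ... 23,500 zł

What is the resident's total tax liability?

109,710 zł

Alternative minimum tax:
  Adjusted income: 435,000 zł + 27,000 zł + 104,500 zł + 23,500 zł = 590,000 zł
  Less exemption 113,000 zł → base 477,000 zł
  477,000 zł × 23% = 109,710 zł

Mainline income levy:
  435,000 zł × 11% = 47,850 zł

109,710 zł > 47,850 zł, so the alternative minimum tax is the binding amount.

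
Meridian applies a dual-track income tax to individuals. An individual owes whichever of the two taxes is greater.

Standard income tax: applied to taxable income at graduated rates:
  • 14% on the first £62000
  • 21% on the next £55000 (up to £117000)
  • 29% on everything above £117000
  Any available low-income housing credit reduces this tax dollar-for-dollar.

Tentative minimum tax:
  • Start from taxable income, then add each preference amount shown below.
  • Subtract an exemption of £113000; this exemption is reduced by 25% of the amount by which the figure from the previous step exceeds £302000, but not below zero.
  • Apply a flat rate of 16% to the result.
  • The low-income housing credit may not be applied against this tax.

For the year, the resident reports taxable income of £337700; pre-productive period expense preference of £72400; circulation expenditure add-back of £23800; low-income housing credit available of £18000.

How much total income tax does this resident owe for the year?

Tentative minimum tax:
  Adjusted income: £337700 + £72400 + £23800 = £433900
  Exemption: £113000 − 25% × (£433900 − £302000) = £113000 − £32975 = £80025
  Base: £433900 − £80025 = £353875
  £353875 × 16% = £56620

Standard income tax:
  £62000 × 14% = £8680
  £55000 × 21% = £11550
  £220700 × 29% = £64003
  → £84233
  Less low-income housing credit £18000 → £66233

£66233 > £56620, so the standard income tax governs.

£66233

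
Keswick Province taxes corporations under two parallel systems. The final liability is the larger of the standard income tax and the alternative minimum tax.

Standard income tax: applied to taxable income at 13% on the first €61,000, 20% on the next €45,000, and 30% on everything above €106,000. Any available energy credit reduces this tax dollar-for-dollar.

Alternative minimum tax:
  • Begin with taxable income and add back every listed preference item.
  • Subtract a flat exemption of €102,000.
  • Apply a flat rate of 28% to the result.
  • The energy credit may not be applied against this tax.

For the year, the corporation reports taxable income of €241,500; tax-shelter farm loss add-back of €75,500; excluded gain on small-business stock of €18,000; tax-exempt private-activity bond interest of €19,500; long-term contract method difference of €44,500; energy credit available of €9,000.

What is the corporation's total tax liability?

Alternative minimum tax:
  Adjusted income: €241,500 + €75,500 + €18,000 + €19,500 + €44,500 = €399,000
  Less exemption €102,000 → base €297,000
  €297,000 × 28% = €83,160

Standard income tax:
  €61,000 × 13% = €7,930
  €45,000 × 20% = €9,000
  €135,500 × 30% = €40,650
  → €57,580
  Less energy credit €9,000 → €48,580

€83,160 > €48,580, so the alternative minimum tax is the binding amount.

€83,160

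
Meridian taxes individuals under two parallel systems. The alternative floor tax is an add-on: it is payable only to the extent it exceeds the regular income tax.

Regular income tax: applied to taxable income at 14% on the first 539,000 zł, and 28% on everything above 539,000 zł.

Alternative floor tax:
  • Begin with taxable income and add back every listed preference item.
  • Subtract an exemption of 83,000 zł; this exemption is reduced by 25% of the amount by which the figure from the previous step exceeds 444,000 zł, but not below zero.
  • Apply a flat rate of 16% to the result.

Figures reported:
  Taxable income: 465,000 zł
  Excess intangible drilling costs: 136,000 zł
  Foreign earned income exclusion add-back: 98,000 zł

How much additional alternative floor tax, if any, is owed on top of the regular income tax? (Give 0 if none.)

Alternative floor tax:
  Adjusted income: 465,000 zł + 136,000 zł + 98,000 zł = 699,000 zł
  Exemption: 83,000 zł − 25% × (699,000 zł − 444,000 zł) = 83,000 zł − 63,750 zł = 19,250 zł
  Base: 699,000 zł − 19,250 zł = 679,750 zł
  679,750 zł × 16% = 108,760 zł

Regular income tax:
  465,000 zł × 14% = 65,100 zł

Excess of alternative floor tax over regular income tax: 108,760 zł − 65,100 zł = 43,660 zł.

43,660 zł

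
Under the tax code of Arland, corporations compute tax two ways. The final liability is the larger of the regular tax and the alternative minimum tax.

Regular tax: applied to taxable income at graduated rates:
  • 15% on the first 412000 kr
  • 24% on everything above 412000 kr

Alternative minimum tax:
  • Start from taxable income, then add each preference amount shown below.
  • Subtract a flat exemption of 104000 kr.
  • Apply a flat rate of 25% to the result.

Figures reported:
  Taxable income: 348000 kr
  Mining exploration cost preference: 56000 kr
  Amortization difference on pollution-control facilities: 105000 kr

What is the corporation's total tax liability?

101250 kr

Regular tax:
  348000 kr × 15% = 52200 kr

Alternative minimum tax:
  Adjusted income: 348000 kr + 56000 kr + 105000 kr = 509000 kr
  Less exemption 104000 kr → base 405000 kr
  405000 kr × 25% = 101250 kr

101250 kr > 52200 kr, so the alternative minimum tax is the binding amount.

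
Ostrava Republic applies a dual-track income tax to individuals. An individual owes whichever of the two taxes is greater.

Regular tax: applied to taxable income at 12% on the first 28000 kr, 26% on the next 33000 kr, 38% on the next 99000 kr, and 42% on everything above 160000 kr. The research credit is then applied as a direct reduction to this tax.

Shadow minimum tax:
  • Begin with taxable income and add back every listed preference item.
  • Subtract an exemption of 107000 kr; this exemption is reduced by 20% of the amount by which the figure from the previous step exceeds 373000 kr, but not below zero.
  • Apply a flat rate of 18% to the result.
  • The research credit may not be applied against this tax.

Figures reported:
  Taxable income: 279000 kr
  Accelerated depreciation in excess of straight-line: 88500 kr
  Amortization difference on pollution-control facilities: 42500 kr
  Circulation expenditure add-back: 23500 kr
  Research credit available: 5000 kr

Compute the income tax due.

94540 kr

Shadow minimum tax:
  Adjusted income: 279000 kr + 88500 kr + 42500 kr + 23500 kr = 433500 kr
  Exemption: 107000 kr − 20% × (433500 kr − 373000 kr) = 107000 kr − 12100 kr = 94900 kr
  Base: 433500 kr − 94900 kr = 338600 kr
  338600 kr × 18% = 60948 kr

Regular tax:
  28000 kr × 12% = 3360 kr
  33000 kr × 26% = 8580 kr
  99000 kr × 38% = 37620 kr
  119000 kr × 42% = 49980 kr
  → 99540 kr
  Less research credit 5000 kr → 94540 kr

94540 kr > 60948 kr, so the regular tax governs.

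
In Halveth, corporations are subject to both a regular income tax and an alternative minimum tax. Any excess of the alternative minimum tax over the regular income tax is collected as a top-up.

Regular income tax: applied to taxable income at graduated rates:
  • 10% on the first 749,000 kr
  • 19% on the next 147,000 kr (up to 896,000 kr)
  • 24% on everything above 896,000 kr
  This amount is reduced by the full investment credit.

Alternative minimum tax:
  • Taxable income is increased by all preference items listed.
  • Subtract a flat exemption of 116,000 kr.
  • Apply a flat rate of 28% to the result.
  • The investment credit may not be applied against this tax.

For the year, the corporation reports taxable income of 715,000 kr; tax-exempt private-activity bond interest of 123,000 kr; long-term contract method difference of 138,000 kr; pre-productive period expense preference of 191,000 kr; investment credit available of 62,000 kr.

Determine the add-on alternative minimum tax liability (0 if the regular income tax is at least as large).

Alternative minimum tax:
  Adjusted income: 715,000 kr + 123,000 kr + 138,000 kr + 191,000 kr = 1,167,000 kr
  Less exemption 116,000 kr → base 1,051,000 kr
  1,051,000 kr × 28% = 294,280 kr

Regular income tax:
  715,000 kr × 10% = 71,500 kr
  Less investment credit 62,000 kr → 9,500 kr

Excess of alternative minimum tax over regular income tax: 294,280 kr − 9,500 kr = 284,780 kr.

284,780 kr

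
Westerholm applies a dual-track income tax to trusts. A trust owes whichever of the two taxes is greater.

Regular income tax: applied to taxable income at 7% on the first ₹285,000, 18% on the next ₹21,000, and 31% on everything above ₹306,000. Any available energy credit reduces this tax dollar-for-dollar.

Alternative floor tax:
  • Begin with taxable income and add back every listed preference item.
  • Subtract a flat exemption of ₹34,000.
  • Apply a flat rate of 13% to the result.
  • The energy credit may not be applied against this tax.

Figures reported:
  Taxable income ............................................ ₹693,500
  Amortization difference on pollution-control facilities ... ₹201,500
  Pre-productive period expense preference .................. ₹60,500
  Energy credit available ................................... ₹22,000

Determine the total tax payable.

₹121,855

Regular income tax:
  ₹285,000 × 7% = ₹19,950
  ₹21,000 × 18% = ₹3,780
  ₹387,500 × 31% = ₹120,125
  → ₹143,855
  Less energy credit ₹22,000 → ₹121,855

Alternative floor tax:
  Adjusted income: ₹693,500 + ₹201,500 + ₹60,500 = ₹955,500
  Less exemption ₹34,000 → base ₹921,500
  ₹921,500 × 13% = ₹119,795

₹121,855 > ₹119,795, so the regular income tax governs.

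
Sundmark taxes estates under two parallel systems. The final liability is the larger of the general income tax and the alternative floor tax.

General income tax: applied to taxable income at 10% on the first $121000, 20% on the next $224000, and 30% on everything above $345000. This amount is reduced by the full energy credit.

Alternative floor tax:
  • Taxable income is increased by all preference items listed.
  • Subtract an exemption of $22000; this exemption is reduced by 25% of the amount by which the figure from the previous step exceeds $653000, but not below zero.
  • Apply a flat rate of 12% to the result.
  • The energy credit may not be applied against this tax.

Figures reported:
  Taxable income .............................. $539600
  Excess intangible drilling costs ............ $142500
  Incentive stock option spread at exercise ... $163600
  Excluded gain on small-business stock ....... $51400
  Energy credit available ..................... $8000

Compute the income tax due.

$107652

Alternative floor tax:
  Adjusted income: $539600 + $142500 + $163600 + $51400 = $897100
  Exemption: 25% × ($897100 − $653000) = $61025 ≥ $22000, so the exemption is fully phased out
  Base: $897100 − $0 = $897100
  $897100 × 12% = $107652

General income tax:
  $121000 × 10% = $12100
  $224000 × 20% = $44800
  $194600 × 30% = $58380
  → $115280
  Less energy credit $8000 → $107280

$107652 > $107280, so the alternative floor tax is the binding amount.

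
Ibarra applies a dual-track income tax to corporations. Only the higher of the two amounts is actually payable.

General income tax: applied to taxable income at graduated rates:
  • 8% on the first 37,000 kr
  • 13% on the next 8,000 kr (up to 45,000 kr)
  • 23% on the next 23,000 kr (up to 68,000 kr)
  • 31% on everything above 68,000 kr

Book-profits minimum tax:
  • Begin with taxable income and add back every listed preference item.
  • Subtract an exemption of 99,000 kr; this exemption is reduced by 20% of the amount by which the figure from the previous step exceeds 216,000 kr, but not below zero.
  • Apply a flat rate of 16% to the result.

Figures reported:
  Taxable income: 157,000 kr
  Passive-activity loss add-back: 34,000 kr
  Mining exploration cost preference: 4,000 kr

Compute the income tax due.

Book-profits minimum tax:
  Adjusted income: 157,000 kr + 34,000 kr + 4,000 kr = 195,000 kr
  Exemption: 195,000 kr ≤ 216,000 kr, so full 99,000 kr applies
  Base: 195,000 kr − 99,000 kr = 96,000 kr
  96,000 kr × 16% = 15,360 kr

General income tax:
  37,000 kr × 8% = 2,960 kr
  8,000 kr × 13% = 1,040 kr
  23,000 kr × 23% = 5,290 kr
  89,000 kr × 31% = 27,590 kr
  → 36,880 kr

36,880 kr > 15,360 kr, so the general income tax governs.

36,880 kr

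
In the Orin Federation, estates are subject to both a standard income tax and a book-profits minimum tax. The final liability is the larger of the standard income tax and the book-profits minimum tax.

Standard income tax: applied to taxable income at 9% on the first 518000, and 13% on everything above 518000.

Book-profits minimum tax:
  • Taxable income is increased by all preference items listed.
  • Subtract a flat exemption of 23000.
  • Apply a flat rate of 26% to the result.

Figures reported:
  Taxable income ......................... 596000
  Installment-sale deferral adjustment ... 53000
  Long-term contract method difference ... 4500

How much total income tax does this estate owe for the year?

Book-profits minimum tax:
  Adjusted income: 596000 + 53000 + 4500 = 653500
  Less exemption 23000 → base 630500
  630500 × 26% = 163930

Standard income tax:
  518000 × 9% = 46620
  78000 × 13% = 10140
  → 56760

163930 > 56760, so the book-profits minimum tax is the binding amount.

163930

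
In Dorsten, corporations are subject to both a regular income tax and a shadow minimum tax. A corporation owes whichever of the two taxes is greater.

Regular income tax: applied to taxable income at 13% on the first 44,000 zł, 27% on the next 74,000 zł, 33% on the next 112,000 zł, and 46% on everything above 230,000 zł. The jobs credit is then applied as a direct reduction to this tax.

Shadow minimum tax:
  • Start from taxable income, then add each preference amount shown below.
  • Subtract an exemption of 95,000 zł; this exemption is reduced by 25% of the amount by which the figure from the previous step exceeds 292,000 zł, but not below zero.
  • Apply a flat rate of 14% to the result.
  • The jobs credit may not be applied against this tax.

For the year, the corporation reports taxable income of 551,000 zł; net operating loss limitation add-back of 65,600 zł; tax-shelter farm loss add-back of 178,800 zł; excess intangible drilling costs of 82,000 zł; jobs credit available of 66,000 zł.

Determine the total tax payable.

Regular income tax:
  44,000 zł × 13% = 5,720 zł
  74,000 zł × 27% = 19,980 zł
  112,000 zł × 33% = 36,960 zł
  321,000 zł × 46% = 147,660 zł
  → 210,320 zł
  Less jobs credit 66,000 zł → 144,320 zł

Shadow minimum tax:
  Adjusted income: 551,000 zł + 65,600 zł + 178,800 zł + 82,000 zł = 877,400 zł
  Exemption: 25% × (877,400 zł − 292,000 zł) = 146,350 zł ≥ 95,000 zł, so the exemption is fully phased out
  Base: 877,400 zł − 0 zł = 877,400 zł
  877,400 zł × 14% = 122,836 zł

144,320 zł > 122,836 zł, so the regular income tax governs.

144,320 zł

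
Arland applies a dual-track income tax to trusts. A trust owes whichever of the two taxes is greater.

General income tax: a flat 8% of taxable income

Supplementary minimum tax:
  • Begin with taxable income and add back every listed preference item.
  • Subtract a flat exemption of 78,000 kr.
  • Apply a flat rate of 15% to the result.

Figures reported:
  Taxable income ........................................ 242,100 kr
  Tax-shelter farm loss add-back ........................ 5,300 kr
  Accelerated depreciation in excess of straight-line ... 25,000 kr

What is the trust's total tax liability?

29,160 kr

General income tax:
  242,100 kr × 8% = 19,368 kr

Supplementary minimum tax:
  Adjusted income: 242,100 kr + 5,300 kr + 25,000 kr = 272,400 kr
  Less exemption 78,000 kr → base 194,400 kr
  194,400 kr × 15% = 29,160 kr

29,160 kr > 19,368 kr, so the supplementary minimum tax is the binding amount.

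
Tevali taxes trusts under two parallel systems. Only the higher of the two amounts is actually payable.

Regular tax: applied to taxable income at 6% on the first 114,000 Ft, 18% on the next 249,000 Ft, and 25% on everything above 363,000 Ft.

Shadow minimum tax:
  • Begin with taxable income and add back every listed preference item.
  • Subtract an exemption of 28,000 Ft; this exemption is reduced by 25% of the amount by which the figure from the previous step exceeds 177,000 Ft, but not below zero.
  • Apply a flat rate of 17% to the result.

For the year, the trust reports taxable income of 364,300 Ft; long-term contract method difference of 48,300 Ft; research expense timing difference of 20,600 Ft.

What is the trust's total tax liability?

73,644 Ft

Shadow minimum tax:
  Adjusted income: 364,300 Ft + 48,300 Ft + 20,600 Ft = 433,200 Ft
  Exemption: 25% × (433,200 Ft − 177,000 Ft) = 64,050 Ft ≥ 28,000 Ft, so the exemption is fully phased out
  Base: 433,200 Ft − 0 Ft = 433,200 Ft
  433,200 Ft × 17% = 73,644 Ft

Regular tax:
  114,000 Ft × 6% = 6,840 Ft
  249,000 Ft × 18% = 44,820 Ft
  1,300 Ft × 25% = 325 Ft
  → 51,985 Ft

73,644 Ft > 51,985 Ft, so the shadow minimum tax is the binding amount.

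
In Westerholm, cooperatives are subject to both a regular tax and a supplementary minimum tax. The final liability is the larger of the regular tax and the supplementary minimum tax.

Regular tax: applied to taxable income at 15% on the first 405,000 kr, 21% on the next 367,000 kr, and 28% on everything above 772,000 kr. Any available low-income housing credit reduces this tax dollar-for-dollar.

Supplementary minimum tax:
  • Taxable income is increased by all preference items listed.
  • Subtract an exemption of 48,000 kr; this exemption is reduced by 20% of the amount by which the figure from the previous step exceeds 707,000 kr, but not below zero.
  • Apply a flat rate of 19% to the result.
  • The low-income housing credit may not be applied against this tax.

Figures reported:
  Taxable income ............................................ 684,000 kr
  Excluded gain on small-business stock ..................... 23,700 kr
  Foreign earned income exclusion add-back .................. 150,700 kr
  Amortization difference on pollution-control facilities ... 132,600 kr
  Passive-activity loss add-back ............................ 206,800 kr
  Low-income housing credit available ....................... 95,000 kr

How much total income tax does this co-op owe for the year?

227,582 kr

Supplementary minimum tax:
  Adjusted income: 684,000 kr + 23,700 kr + 150,700 kr + 132,600 kr + 206,800 kr = 1,197,800 kr
  Exemption: 20% × (1,197,800 kr − 707,000 kr) = 98,160 kr ≥ 48,000 kr, so the exemption is fully phased out
  Base: 1,197,800 kr − 0 kr = 1,197,800 kr
  1,197,800 kr × 19% = 227,582 kr

Regular tax:
  405,000 kr × 15% = 60,750 kr
  279,000 kr × 21% = 58,590 kr
  → 119,340 kr
  Less low-income housing credit 95,000 kr → 24,340 kr

227,582 kr > 24,340 kr, so the supplementary minimum tax is the binding amount.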